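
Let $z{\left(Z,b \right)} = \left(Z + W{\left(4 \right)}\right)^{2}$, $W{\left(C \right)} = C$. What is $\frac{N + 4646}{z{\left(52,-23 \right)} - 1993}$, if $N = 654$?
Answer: $\frac{5300}{1143} \approx 4.6369$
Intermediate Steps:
$z{\left(Z,b \right)} = \left(4 + Z\right)^{2}$ ($z{\left(Z,b \right)} = \left(Z + 4\right)^{2} = \left(4 + Z\right)^{2}$)
$\frac{N + 4646}{z{\left(52,-23 \right)} - 1993} = \frac{654 + 4646}{\left(4 + 52\right)^{2} - 1993} = \frac{5300}{56^{2} - 1993} = \frac{5300}{3136 - 1993} = \frac{5300}{1143}$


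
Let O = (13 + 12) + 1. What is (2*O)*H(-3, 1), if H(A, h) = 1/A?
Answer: -52/3 ≈ -17.333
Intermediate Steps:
O = 26 (O = 25 + 1 = 26)
(2*O)*H(-3, 1) = (2*26)/(-3) = 52*(-1/3) = -52/3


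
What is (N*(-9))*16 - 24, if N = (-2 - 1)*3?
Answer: 1272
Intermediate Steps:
N = -9 (N = -3*3 = -9)
(N*(-9))*16 - 24 = -9*(-9)*16 - 24 = 81*16 - 24 = 1296 - 24 = 1272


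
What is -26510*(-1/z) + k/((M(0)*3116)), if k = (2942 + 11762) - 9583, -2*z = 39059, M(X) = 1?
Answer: 34810819/121707844 ≈ 0.28602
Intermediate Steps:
z = -39059/2 (z = -½*39059 = -39059/2 ≈ -19530.)
k = 5121 (k = 14704 - 9583 = 5121)
-26510*(-1/z) + k/((M(0)*3116)) = -26510/((-1*(-39059/2))) + 5121/((1*3116)) = -26510/39059/2 + 5121/3116 = -26510*2/39059 + 5121*(1/3116) = -53020/39059 + 5121/3116 = 34810819/121707844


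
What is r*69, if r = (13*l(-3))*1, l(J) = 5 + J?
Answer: 1794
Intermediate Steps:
r = 26 (r = (13*(5 - 3))*1 = (13*2)*1 = 26*1 = 26)
r*69 = 26*69 = 1794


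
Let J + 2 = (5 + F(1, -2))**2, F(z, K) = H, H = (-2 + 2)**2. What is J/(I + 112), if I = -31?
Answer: 23/81 ≈ 0.28395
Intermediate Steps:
H = 0 (H = 0**2 = 0)
F(z, K) = 0
J = 23 (J = -2 + (5 + 0)**2 = -2 + 5**2 = -2 + 25 = 23)
J/(I + 112) = 23/(-31 + 112) = 23/81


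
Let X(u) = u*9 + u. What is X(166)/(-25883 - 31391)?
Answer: -830/28637 ≈ -0.028983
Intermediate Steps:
X(u) = 10*u (X(u) = 9*u + u = 10*u)
X(166)/(-25883 - 31391) = (10*166)/(-25883 - 31391) = 1660/(-57274) = 1660*(-1/57274) = -830/28637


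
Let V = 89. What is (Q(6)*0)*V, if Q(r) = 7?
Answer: 0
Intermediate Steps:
(Q(6)*0)*V = (7*0)*89 = 0*89 = 0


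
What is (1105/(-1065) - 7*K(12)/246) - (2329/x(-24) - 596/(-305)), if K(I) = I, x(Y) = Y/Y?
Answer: -6212320868/2663565 ≈ -2332.3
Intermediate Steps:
x(Y) = 1
(1105/(-1065) - 7*K(12)/246) - (2329/x(-24) - 596/(-305)) = (1105/(-1065) - 7*12/246) - (2329/1 - 596/(-305)) = (1105*(-1/1065) - 84*1/246) - (2329*1 - 596*(-1/305)) = (-221/213 - 14/41) - (2329 + 596/305) = -12043/8733 - 1*710941/305 = -12043/8733 - 710941/305 = -6212320868/2663565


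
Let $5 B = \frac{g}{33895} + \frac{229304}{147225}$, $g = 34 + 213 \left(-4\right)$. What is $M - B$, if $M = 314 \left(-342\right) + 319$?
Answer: $- \frac{534296330695681}{4990191375} \approx -1.0707 \cdot 10^{5}$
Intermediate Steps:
$g = -818$ ($g = 34 - 852 = -818$)
$M = -107069$ ($M = -107388 + 319 = -107069$)
$B = \frac{1530365806}{4990191375}$ ($B = \frac{- \frac{818}{33895} + \frac{229304}{147225}}{5} = \frac{1}{5} \cdot \frac{1530365806}{998038275} = \frac{1530365806}{4990191375} \approx 0.30667$)
$M - B = -107069 - \frac{1530365806}{4990191375} = - \frac{534296330695681}{4990191375}$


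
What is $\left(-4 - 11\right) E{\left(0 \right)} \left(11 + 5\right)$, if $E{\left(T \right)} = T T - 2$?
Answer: $480$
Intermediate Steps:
$E{\left(T \right)} = -2 + T^{2}$ ($E{\left(T \right)} = T^{2} - 2 = -2 + T^{2}$)
$\left(-4 - 11\right) E{\left(0 \right)} \left(11 + 5\right) = \left(-4 - 11\right) \left(-2 + 0^{2}\right) \left(11 + 5\right) = - 15 \left(-2 + 0\right) 16 = - 15 \left(\left(-2\right) 16\right) = \left(-15\right) \left(-32\right) = 480$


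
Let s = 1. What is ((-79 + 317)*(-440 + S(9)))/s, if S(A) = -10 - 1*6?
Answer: -108528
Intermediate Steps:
S(A) = -16 (S(A) = -10 - 6 = -16)
((-79 + 317)*(-440 + S(9)))/s = ((-79 + 317)*(-440 - 16))/1 = (238*(-456))*1 = -108528*1 = -108528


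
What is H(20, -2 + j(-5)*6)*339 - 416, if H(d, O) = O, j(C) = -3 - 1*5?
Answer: -17366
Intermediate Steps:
j(C) = -8 (j(C) = -3 - 5 = -8)
H(20, -2 + j(-5)*6)*339 - 416 = (-2 - 8*6)*339 - 416 = (-2 - 48)*339 - 416 = -50*339 - 416 = -16950 - 416 = -17366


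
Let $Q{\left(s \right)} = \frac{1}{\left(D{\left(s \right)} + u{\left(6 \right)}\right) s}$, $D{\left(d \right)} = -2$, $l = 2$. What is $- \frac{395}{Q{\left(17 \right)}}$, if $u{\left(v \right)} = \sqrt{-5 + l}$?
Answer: $13430 - 6715 i \sqrt{3} \approx 13430.0 - 11631.0 i$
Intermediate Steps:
$u{\left(v \right)} = i \sqrt{3}$ ($u{\left(v \right)} = \sqrt{-5 + 2} = \sqrt{-3} = i \sqrt{3}$)
$Q{\left(s \right)} = \frac{1}{s \left(-2 + i \sqrt{3}\right)}$ ($Q{\left(s \right)} = \frac{1}{\left(-2 + i \sqrt{3}\right) s} = \frac{1}{s \left(-2 + i \sqrt{3}\right)}$)
$- \frac{395}{Q{\left(17 \right)}} = - \frac{395}{\left(-1\right) \frac{1}{17} \frac{1}{2 - i \sqrt{3}}} = - \frac{395}{\left(- \frac{1}{17}\right) \frac{1}{2 - i \sqrt{3}}} = - 395 \left(-34 + 17 i \sqrt{3}\right) = 13430 - 6715 i \sqrt{3}$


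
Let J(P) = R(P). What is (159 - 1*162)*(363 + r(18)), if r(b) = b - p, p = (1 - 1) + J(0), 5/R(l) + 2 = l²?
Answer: -2301/2 ≈ -1150.5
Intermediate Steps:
R(l) = 5/(-2 + l²)
J(P) = 5/(-2 + P²)
p = -5/2 (p = (1 - 1) + 5/(-2 + 0²) = 0 + 5/(-2 + 0) = 0 + 5/(-2) = 0 + 5*(-½) = 0 - 5/2 = -5/2 ≈ -2.5000)
r(b) = 5/2 + b (r(b) = b - 1*(-5/2) = b + 5/2 = 5/2 + b)
(159 - 1*162)*(363 + r(18)) = (159 - 1*162)*(363 + (5/2 + 18)) = (159 - 162)*(363 + 41/2) = -3*767/2 = -2301/2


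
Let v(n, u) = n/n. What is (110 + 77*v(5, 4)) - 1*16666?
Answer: -16479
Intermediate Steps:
v(n, u) = 1
(110 + 77*v(5, 4)) - 1*16666 = (110 + 77*1) - 1*16666 = (110 + 77) - 16666 = 187 - 16666 = -16479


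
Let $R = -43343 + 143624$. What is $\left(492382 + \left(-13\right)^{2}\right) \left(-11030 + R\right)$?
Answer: $43960669301$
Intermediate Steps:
$R = 100281$
$\left(492382 + \left(-13\right)^{2}\right) \left(-11030 + R\right) = \left(492382 + \left(-13\right)^{2}\right) \left(-11030 + 100281\right) = \left(492382 + 169\right) 89251 = 492551 \cdot 89251 = 43960669301$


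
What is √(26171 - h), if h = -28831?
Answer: √55002 ≈ 234.53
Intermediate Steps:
√(26171 - h) = √(26171 - 1*(-28831)) = √(26171 + 28831) = √55002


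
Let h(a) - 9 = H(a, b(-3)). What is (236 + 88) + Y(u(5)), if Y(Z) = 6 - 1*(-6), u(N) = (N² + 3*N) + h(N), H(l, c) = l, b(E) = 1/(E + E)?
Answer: 336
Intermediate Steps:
b(E) = 1/(2*E)
h(a) = 9 + a
u(N) = 9 + N² + 4*N (u(N) = (N² + 3*N) + (9 + N) = 9 + N² + 4*N)
Y(Z) = 12 (Y(Z) = 6 + 6 = 12)
(236 + 88) + Y(u(5)) = (236 + 88) + 12 = 324 + 12 = 336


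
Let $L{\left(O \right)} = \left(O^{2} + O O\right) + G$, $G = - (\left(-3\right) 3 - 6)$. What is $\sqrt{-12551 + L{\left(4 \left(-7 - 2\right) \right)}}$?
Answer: $2 i \sqrt{2486} \approx 99.72 i$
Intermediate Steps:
$G = 15$ ($G = - (-9 - 6) = \left(-1\right) \left(-15\right) = 15$)
$L{\left(O \right)} = 15 + 2 O^{2}$ ($L{\left(O \right)} = \left(O^{2} + O O\right) + 15 = \left(O^{2} + O^{2}\right) + 15 = 2 O^{2} + 15 = 15 + 2 O^{2}$)
$\sqrt{-12551 + L{\left(4 \left(-7 - 2\right) \right)}} = \sqrt{-12551 + \left(15 + 2 \left(4 \left(-7 - 2\right)\right)^{2}\right)} = \sqrt{-12551 + \left(15 + 2 \left(4 \left(-9\right)\right)^{2}\right)} = \sqrt{-12551 + \left(15 + 2 \left(-36\right)^{2}\right)} = \sqrt{-12551 + \left(15 + 2 \cdot 1296\right)} = \sqrt{-12551 + \left(15 + 2592\right)} = \sqrt{-12551 + 2607} = \sqrt{-9944} = 2 i \sqrt{2486}$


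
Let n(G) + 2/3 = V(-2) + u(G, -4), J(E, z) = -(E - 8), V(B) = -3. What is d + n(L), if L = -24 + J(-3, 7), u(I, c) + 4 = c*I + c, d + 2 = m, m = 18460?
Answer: 55495/3 ≈ 18498.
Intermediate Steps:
d = 18458 (d = -2 + 18460 = 18458)
J(E, z) = 8 - E (J(E, z) = -(-8 + E) = 8 - E)
u(I, c) = -4 + c + I*c (u(I, c) = -4 + (c*I + c) = -4 + (I*c + c) = -4 + (c + I*c) = -4 + c + I*c)
L = -13 (L = -24 + (8 - 1*(-3)) = -24 + (8 + 3) = -24 + 11 = -13)
n(G) = -35/3 - 4*G (n(G) = -2/3 + (-3 + (-4 - 4 + G*(-4))) = -2/3 + (-3 + (-4 - 4 - 4*G)) = -2/3 + (-3 + (-8 - 4*G)) = -2/3 + (-11 - 4*G) = -35/3 - 4*G)
d + n(L) = 18458 + (-35/3 - 4*(-13)) = 18458 + (-35/3 + 52) = 18458 + 121/3 = 55495/3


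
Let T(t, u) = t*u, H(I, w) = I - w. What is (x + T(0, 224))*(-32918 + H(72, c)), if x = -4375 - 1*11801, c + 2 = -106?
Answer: 529569888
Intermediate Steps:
c = -108 (c = -2 - 106 = -108)
x = -16176 (x = -4375 - 11801 = -16176)
(x + T(0, 224))*(-32918 + H(72, c)) = (-16176 + 0*224)*(-32918 + (72 - 1*(-108))) = (-16176 + 0)*(-32918 + (72 + 108)) = -16176*(-32918 + 180) = -16176*(-32738) = 529569888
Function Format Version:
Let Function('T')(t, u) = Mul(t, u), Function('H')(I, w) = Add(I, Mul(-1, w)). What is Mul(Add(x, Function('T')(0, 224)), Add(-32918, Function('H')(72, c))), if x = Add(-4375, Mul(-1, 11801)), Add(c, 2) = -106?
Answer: 529569888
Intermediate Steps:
c = -108 (c = Add(-2, -106) = -108)
x = -16176 (x = Add(-4375, -11801) = -16176)
Mul(Add(x, Function('T')(0, 224)), Add(-32918, Function('H')(72, c))) = Mul(Add(-16176, Mul(0, 224)), Add(-32918, Add(72, Mul(-1, -108)))) = Mul(Add(-16176, 0), Add(-32918, Add(72, 108))) = Mul(-16176, Add(-32918, 180)) = Mul(-16176, -32738) = 529569888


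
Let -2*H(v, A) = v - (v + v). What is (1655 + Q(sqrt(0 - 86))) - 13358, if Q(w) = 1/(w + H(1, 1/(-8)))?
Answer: (-23406*sqrt(86) + 11701*I)/(-I + 2*sqrt(86)) ≈ -11703.0 - 0.10752*I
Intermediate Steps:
H(v, A) = v/2 (H(v, A) = -(v - (v + v))/2 = -(v - 2*v)/2 = -(-1)*v/2 = v/2)
Q(w) = 1/(1/2 + w) (Q(w) = 1/(w + (1/2)*1) = 1/(w + 1/2) = 1/(1/2 + w))
(1655 + Q(sqrt(0 - 86))) - 13358 = (1655 + 2/(1 + 2*sqrt(0 - 86))) - 13358 = (1655 + 2/(1 + 2*sqrt(-86))) - 13358 = (1655 + 2/(1 + 2*(I*sqrt(86)))) - 13358 = (1655 + 2/(1 + 2*I*sqrt(86))) - 13358 = -11703 + 2/(1 + 2*I*sqrt(86))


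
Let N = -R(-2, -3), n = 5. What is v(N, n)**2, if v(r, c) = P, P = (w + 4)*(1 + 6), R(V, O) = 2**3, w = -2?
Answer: 196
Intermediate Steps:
R(V, O) = 8
P = 14 (P = (-2 + 4)*(1 + 6) = 2*7 = 14)
N = -8 (N = -1*8 = -8)
v(r, c) = 14
v(N, n)**2 = 14**2 = 196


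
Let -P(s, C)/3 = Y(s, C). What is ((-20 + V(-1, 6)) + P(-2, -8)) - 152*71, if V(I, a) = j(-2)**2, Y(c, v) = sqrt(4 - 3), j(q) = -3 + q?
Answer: -10790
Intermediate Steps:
Y(c, v) = 1 (Y(c, v) = sqrt(1) = 1)
P(s, C) = -3 (P(s, C) = -3*1 = -3)
V(I, a) = 25 (V(I, a) = (-3 - 2)**2 = (-5)**2 = 25)
((-20 + V(-1, 6)) + P(-2, -8)) - 152*71 = ((-20 + 25) - 3) - 152*71 = (5 - 3) - 10792 = 2 - 10792 = -10790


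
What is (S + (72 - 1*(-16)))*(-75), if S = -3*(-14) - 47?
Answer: -6225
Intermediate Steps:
S = -5 (S = 42 - 47 = -5)
(S + (72 - 1*(-16)))*(-75) = (-5 + (72 - 1*(-16)))*(-75) = (-5 + (72 + 16))*(-75) = (-5 + 88)*(-75) = 83*(-75) = -6225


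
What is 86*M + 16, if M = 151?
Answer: 13002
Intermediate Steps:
86*M + 16 = 86*151 + 16 = 12986 + 16 = 13002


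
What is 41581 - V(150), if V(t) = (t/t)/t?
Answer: 6237149/150 ≈ 41581.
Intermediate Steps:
V(t) = 1/t
41581 - V(150) = 41581 - 1/150 = 6237149/150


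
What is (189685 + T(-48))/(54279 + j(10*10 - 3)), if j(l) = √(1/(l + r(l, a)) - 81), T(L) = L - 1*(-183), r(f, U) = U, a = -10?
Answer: 896381860860/256320263213 - 189820*I*√613002/256320263213 ≈ 3.4971 - 0.00057982*I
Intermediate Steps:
T(L) = 183 + L (T(L) = L + 183 = 183 + L)
j(l) = √(-81 + 1/(-10 + l)) (j(l) = √(1/(l - 10) - 81) = √(1/(-10 + l) - 81) = √(-81 + 1/(-10 + l)))
(189685 + T(-48))/(54279 + j(10*10 - 3)) = (189685 + (183 - 48))/(54279 + √((811 - 81*(10*10 - 3))/(-10 + (10*10 - 3)))) = (189685 + 135)/(54279 + √((811 - 81*(100 - 3))/(-10 + (100 - 3)))) = 189820/(54279 + √((811 - 81*97)/(-10 + 97))) = 189820/(54279 + √((811 - 7857)/87)) = 189820/(54279 + √((1/87)*(-7046))) = 189820/(54279 + √(-7046/87)) = 189820/(54279 + I*√613002/87)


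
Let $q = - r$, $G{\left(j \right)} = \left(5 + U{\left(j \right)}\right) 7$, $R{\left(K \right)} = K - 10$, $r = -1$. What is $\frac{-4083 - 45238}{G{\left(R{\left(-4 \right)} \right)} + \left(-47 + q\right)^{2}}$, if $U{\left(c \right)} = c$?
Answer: $- \frac{49321}{2053} \approx -24.024$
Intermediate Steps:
$R{\left(K \right)} = -10 + K$
$G{\left(j \right)} = 35 + 7 j$ ($G{\left(j \right)} = \left(5 + j\right) 7 = 35 + 7 j$)
$q = 1$ ($q = \left(-1\right) \left(-1\right) = 1$)
$\frac{-4083 - 45238}{G{\left(R{\left(-4 \right)} \right)} + \left(-47 + q\right)^{2}} = \frac{-4083 - 45238}{\left(35 + 7 \left(-10 - 4\right)\right) + \left(-47 + 1\right)^{2}} = - \frac{49321}{\left(35 + 7 \left(-14\right)\right) + \left(-46\right)^{2}} = - \frac{49321}{\left(35 - 98\right) + 2116} = - \frac{49321}{-63 + 2116} = - \frac{49321}{2053}$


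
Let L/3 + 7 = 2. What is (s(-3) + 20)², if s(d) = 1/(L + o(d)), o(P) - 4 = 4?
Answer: 19321/49 ≈ 394.31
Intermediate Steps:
L = -15 (L = -21 + 3*2 = -21 + 6 = -15)
o(P) = 8 (o(P) = 4 + 4 = 8)
s(d) = -⅐ (s(d) = 1/(-15 + 8) = 1/(-7) = -⅐)
(s(-3) + 20)² = (-⅐ + 20)² = (139/7)² = 19321/49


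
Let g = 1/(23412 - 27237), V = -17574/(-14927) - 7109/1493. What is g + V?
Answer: -305555869336/85243992075 ≈ -3.5845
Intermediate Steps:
V = -79878061/22286011 (V = -17574*(-1/14927) - 7109*1/1493 = 17574/14927 - 7109/1493 = -79878061/22286011 ≈ -3.5842)
g = -1/3825 (g = 1/(-3825) = -1/3825 ≈ -0.00026144)
g + V = -1/3825 - 79878061/22286011 = -305555869336/85243992075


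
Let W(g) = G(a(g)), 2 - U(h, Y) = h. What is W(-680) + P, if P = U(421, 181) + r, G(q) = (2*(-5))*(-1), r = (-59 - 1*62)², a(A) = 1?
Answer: 14232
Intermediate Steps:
U(h, Y) = 2 - h
r = 14641 (r = (-59 - 62)² = (-121)² = 14641)
G(q) = 10 (G(q) = -10*(-1) = 10)
W(g) = 10
P = 14222 (P = (2 - 1*421) + 14641 = (2 - 421) + 14641 = -419 + 14641 = 14222)
W(-680) + P = 10 + 14222 = 14232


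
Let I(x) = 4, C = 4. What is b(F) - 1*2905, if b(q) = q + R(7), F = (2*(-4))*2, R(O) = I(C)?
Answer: -2917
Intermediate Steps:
R(O) = 4
F = -16 (F = -8*2 = -16)
b(q) = 4 + q (b(q) = q + 4 = 4 + q)
b(F) - 1*2905 = (4 - 16) - 1*2905 = -12 - 2905 = -2917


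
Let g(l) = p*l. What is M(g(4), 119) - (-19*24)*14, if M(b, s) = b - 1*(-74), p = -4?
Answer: 6442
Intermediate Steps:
g(l) = -4*l
M(b, s) = 74 + b (M(b, s) = b + 74 = 74 + b)
M(g(4), 119) - (-19*24)*14 = (74 - 4*4) - (-19*24)*14 = (74 - 16) - (-456)*14 = 58 - 1*(-6384) = 58 + 6384 = 6442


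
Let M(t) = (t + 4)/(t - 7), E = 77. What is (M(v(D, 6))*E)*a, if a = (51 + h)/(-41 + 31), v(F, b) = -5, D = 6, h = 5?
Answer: -539/15 ≈ -35.933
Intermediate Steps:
a = -28/5 (a = (51 + 5)/(-41 + 31) = 56/(-10) = 56*(-1/10) = -28/5 ≈ -5.6000)
M(t) = (4 + t)/(-7 + t)
(M(v(D, 6))*E)*a = (((4 - 5)/(-7 - 5))*77)*(-28/5) = ((-1/(-12))*77)*(-28/5) = (-1/12*(-1)*77)*(-28/5) = ((1/12)*77)*(-28/5) = (77/12)*(-28/5) = -539/15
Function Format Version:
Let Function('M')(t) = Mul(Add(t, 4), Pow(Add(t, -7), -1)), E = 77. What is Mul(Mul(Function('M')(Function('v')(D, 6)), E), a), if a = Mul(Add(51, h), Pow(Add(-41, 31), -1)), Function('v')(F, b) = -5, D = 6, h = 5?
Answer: Rational(-539, 15) ≈ -35.933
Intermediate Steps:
a = Rational(-28, 5) (a = Mul(Add(51, 5), Pow(Add(-41, 31), -1)) = Mul(56, Pow(-10, -1)) = Mul(56, Rational(-1, 10)) = Rational(-28, 5) ≈ -5.6000)
Function('M')(t) = Mul(Pow(Add(-7, t), -1), Add(4, t)) (Function('M')(t) = Mul(Add(4, t), Pow(Add(-7, t), -1)) = Mul(Pow(Add(-7, t), -1), Add(4, t)))
Mul(Mul(Function('M')(Function('v')(D, 6)), E), a) = Mul(Mul(Mul(Pow(Add(-7, -5), -1), Add(4, -5)), 77), Rational(-28, 5)) = Mul(Mul(Mul(Pow(-12, -1), -1), 77), Rational(-28, 5)) = Mul(Mul(Mul(Rational(-1, 12), -1), 77), Rational(-28, 5)) = Mul(Mul(Rational(1, 12), 77), Rational(-28, 5)) = Mul(Rational(77, 12), Rational(-28, 5)) = Rational(-539, 15)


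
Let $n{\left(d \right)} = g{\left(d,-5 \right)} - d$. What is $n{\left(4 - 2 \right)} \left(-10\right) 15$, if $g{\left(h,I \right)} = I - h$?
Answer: $1350$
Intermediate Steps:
$n{\left(d \right)} = -5 - 2 d$ ($n{\left(d \right)} = \left(-5 - d\right) - d = -5 - 2 d$)
$n{\left(4 - 2 \right)} \left(-10\right) 15 = \left(-5 - 2 \left(4 - 2\right)\right) \left(-10\right) 15 = \left(-5 - 4\right) \left(-10\right) 15 = \left(-9\right) \left(-10\right) 15 = 90 \cdot 15 = 1350$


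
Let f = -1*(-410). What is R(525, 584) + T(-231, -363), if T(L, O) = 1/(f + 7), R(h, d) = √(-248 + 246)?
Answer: 1/417 + I*√2 ≈ 0.0023981 + 1.4142*I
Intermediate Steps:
R(h, d) = I*√2 (R(h, d) = √(-2) = I*√2)
f = 410
T(L, O) = 1/417 (T(L, O) = 1/(410 + 7) = 1/417)
R(525, 584) + T(-231, -363) = I*√2 + 1/417 = 1/417 + I*√2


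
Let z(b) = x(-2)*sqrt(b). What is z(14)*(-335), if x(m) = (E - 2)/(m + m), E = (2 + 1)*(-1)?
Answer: -1675*sqrt(14)/4 ≈ -1566.8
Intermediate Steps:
E = -3 (E = 3*(-1) = -3)
x(m) = -5/(2*m) (x(m) = (-3 - 2)/(m + m) = -5*1/(2*m) = -5/(2*m))
z(b) = 5*sqrt(b)/4 (z(b) = (-5/2/(-2))*sqrt(b) = (-5/2*(-1/2))*sqrt(b) = 5*sqrt(b)/4)
z(14)*(-335) = (5*sqrt(14)/4)*(-335) = -1675*sqrt(14)/4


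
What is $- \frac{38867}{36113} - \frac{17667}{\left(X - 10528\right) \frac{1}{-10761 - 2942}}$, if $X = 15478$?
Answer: $\frac{8027948867}{164150} \approx 48906.0$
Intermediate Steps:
$- \frac{38867}{36113} - \frac{17667}{\left(X - 10528\right) \frac{1}{-10761 - 2942}} = - \frac{38867}{36113} - \frac{17667}{\left(15478 - 10528\right) \frac{1}{-10761 - 2942}} = \left(-38867\right) \frac{1}{36113} - \frac{17667}{4950 \frac{1}{-13703}} = - \frac{38867}{36113} - \frac{17667}{4950 \left(- \frac{1}{13703}\right)} = - \frac{38867}{36113} - \frac{17667}{- \frac{4950}{13703}} = - \frac{38867}{36113} - - \frac{26898989}{550} = - \frac{38867}{36113} + \frac{26898989}{550} = \frac{8027948867}{164150}$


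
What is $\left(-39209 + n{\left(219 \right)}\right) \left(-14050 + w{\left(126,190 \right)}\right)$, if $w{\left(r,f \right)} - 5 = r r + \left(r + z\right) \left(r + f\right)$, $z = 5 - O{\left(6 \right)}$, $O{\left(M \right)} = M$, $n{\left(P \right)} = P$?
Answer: $-1611495690$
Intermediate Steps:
$z = -1$ ($z = 5 - 6 = -1$)
$w{\left(r,f \right)} = 5 + r^{2} + \left(-1 + r\right) \left(f + r\right)$ ($w{\left(r,f \right)} = 5 + \left(r r + \left(r - 1\right) \left(r + f\right)\right) = 5 + \left(r^{2} + \left(-1 + r\right) \left(f + r\right)\right) = 5 + r^{2} + \left(-1 + r\right) \left(f + r\right)$)
$\left(-39209 + n{\left(219 \right)}\right) \left(-14050 + w{\left(126,190 \right)}\right) = \left(-39209 + 219\right) \left(-14050 + \left(5 - 190 - 126 + 2 \cdot 126^{2} + 190 \cdot 126\right)\right) = - 38990 \left(-14050 + \left(5 - 190 - 126 + 2 \cdot 15876 + 23940\right)\right) = - 38990 \left(-14050 + \left(5 - 190 - 126 + 31752 + 23940\right)\right) = - 38990 \left(-14050 + 55381\right) = \left(-38990\right) 41331 = -1611495690$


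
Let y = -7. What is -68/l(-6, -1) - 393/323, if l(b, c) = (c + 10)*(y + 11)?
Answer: -9028/2907 ≈ -3.1056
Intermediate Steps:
l(b, c) = 40 + 4*c (l(b, c) = (c + 10)*(-7 + 11) = (10 + c)*4 = 40 + 4*c)
-68/l(-6, -1) - 393/323 = -68/(40 + 4*(-1)) - 393/323 = -68/(40 - 4) - 393*1/323 = -68/36 - 393/323 = -68*1/36 - 393/323 = -17/9 - 393/323 = -9028/2907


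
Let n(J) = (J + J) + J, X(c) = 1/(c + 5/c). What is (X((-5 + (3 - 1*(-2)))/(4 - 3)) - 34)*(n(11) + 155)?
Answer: -6392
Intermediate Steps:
n(J) = 3*J (n(J) = 2*J + J = 3*J)
(X((-5 + (3 - 1*(-2)))/(4 - 3)) - 34)*(n(11) + 155) = (((-5 + (3 - 1*(-2)))/(4 - 3))/(5 + ((-5 + (3 - 1*(-2)))/(4 - 3))**2) - 34)*(3*11 + 155) = (((-5 + (3 + 2))/1)/(5 + ((-5 + (3 + 2))/1)**2) - 34)*(33 + 155) = (((-5 + 5)*1)/(5 + ((-5 + 5)*1)**2) - 34)*188 = ((0*1)/(5 + (0*1)**2) - 34)*188 = (0/(5 + 0**2) - 34)*188 = (0/(5 + 0) - 34)*188 = (0/5 - 34)*188 = (0*(1/5) - 34)*188 = (0 - 34)*188 = -34*188 = -6392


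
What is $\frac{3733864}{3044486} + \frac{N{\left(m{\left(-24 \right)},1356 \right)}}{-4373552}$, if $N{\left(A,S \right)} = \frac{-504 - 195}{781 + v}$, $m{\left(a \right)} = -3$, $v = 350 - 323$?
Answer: $\frac{6597421403478769}{5379348005045888} \approx 1.2264$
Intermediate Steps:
$v = 27$ ($v = 350 - 323 = 27$)
$N{\left(A,S \right)} = - \frac{699}{808}$ ($N{\left(A,S \right)} = \frac{-504 - 195}{781 + 27} = - \frac{699}{808}$)
$\frac{3733864}{3044486} + \frac{N{\left(m{\left(-24 \right)},1356 \right)}}{-4373552} = \frac{3733864}{3044486} - \frac{699}{808 \left(-4373552\right)} = 3733864 \cdot \frac{1}{3044486} - - \frac{699}{3533830016} = \frac{1866932}{1522243} + \frac{699}{3533830016} = \frac{6597421403478769}{5379348005045888}$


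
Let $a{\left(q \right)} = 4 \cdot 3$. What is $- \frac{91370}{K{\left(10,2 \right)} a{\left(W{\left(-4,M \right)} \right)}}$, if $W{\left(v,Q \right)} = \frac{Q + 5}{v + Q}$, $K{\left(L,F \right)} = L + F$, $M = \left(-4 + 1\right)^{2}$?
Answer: $- \frac{45685}{72} \approx -634.51$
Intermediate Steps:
$M = 9$ ($M = \left(-3\right)^{2} = 9$)
$K{\left(L,F \right)} = F + L$
$W{\left(v,Q \right)} = \frac{5 + Q}{Q + v}$
$a{\left(q \right)} = 12$
$- \frac{91370}{K{\left(10,2 \right)} a{\left(W{\left(-4,M \right)} \right)}} = - \frac{91370}{\left(2 + 10\right) 12} = - \frac{91370}{12 \cdot 12} = - \frac{91370}{144} = \left(-91370\right) \frac{1}{144} = - \frac{45685}{72}$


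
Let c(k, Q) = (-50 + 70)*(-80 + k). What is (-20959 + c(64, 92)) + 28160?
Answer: 6881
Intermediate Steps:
c(k, Q) = -1600 + 20*k (c(k, Q) = 20*(-80 + k) = -1600 + 20*k)
(-20959 + c(64, 92)) + 28160 = (-20959 + (-1600 + 20*64)) + 28160 = (-20959 + (-1600 + 1280)) + 28160 = (-20959 - 320) + 28160 = -21279 + 28160 = 6881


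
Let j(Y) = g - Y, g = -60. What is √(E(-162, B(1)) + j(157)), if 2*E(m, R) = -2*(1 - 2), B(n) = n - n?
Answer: 6*I*√6 ≈ 14.697*I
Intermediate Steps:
B(n) = 0
E(m, R) = 1 (E(m, R) = (-2*(1 - 2))/2 = (-2*(-1))/2 = (½)*2 = 1)
j(Y) = -60 - Y
√(E(-162, B(1)) + j(157)) = √(1 + (-60 - 1*157)) = √(1 + (-60 - 157)) = √(1 - 217) = √(-216) = 6*I*√6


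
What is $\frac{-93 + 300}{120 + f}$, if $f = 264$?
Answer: $\frac{69}{128} \approx 0.53906$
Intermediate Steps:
$\frac{-93 + 300}{120 + f} = \frac{-93 + 300}{120 + 264} = \frac{207}{384} = 207 \cdot \frac{1}{384} = \frac{69}{128}$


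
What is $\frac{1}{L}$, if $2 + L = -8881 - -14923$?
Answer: $\frac{1}{6040} \approx 0.00016556$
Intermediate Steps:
$L = 6040$ ($L = -2 - -6042 = -2 + \left(-8881 + 14923\right) = -2 + 6042 = 6040$)
$\frac{1}{L} = \frac{1}{6040}$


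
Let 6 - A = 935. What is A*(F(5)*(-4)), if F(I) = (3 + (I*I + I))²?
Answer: 4046724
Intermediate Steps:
F(I) = (3 + I + I²)² (F(I) = (3 + (I² + I))² = (3 + (I + I²))² = (3 + I + I²)²)
A = -929 (A = 6 - 1*935 = 6 - 935 = -929)
A*(F(5)*(-4)) = -929*(3 + 5 + 5²)²*(-4) = -929*(3 + 5 + 25)²*(-4) = -929*33²*(-4) = -1011681*(-4) = -929*(-4356) = 4046724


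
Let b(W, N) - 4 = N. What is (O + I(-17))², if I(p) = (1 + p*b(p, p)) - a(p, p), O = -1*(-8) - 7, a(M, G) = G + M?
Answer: 66049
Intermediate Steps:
b(W, N) = 4 + N
O = 1 (O = 8 - 7 = 1)
I(p) = 1 - 2*p + p*(4 + p) (I(p) = (1 + p*(4 + p)) - (p + p) = (1 + p*(4 + p)) - 2*p = 1 - 2*p + p*(4 + p))
(O + I(-17))² = (1 + (1 + (-17)² + 2*(-17)))² = (1 + (1 + 289 - 34))² = (1 + 256)² = 257² = 66049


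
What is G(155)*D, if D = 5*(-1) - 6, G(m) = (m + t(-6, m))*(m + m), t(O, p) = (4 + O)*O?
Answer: -569470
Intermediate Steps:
t(O, p) = O*(4 + O)
G(m) = 2*m*(12 + m) (G(m) = (m - 6*(4 - 6))*(m + m) = (m - 6*(-2))*(2*m) = (m + 12)*(2*m) = (12 + m)*(2*m) = 2*m*(12 + m))
D = -11 (D = -5 - 6 = -11)
G(155)*D = (2*155*(12 + 155))*(-11) = (2*155*167)*(-11) = 51770*(-11) = -569470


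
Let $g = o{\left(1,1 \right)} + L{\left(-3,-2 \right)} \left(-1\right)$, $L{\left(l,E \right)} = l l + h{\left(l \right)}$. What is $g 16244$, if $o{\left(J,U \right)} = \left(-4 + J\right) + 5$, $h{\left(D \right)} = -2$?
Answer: $-81220$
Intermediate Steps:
$o{\left(J,U \right)} = 1 + J$
$L{\left(l,E \right)} = -2 + l^{2}$ ($L{\left(l,E \right)} = l l - 2 = l^{2} - 2 = -2 + l^{2}$)
$g = -5$ ($g = \left(1 + 1\right) + \left(-2 + \left(-3\right)^{2}\right) \left(-1\right) = 2 + \left(-2 + 9\right) \left(-1\right) = 2 + 7 \left(-1\right) = 2 - 7 = -5$)
$g 16244 = \left(-5\right) 16244 = -81220$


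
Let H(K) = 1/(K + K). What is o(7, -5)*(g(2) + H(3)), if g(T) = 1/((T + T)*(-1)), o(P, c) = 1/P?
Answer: -1/84 ≈ -0.011905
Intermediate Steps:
H(K) = 1/(2*K)
g(T) = -1/(2*T)
o(7, -5)*(g(2) + H(3)) = (-½/2 + (½)/3)/7 = (-½*½ + (½)*(⅓))/7 = (-¼ + ⅙)/7 = (⅐)*(-1/12) = -1/84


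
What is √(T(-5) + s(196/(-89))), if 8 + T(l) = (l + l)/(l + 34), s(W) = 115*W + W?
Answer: I*√1757356442/2581 ≈ 16.242*I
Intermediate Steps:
s(W) = 116*W
T(l) = -8 + 2*l/(34 + l) (T(l) = -8 + (l + l)/(l + 34) = -8 + (2*l)/(34 + l) = -8 + 2*l/(34 + l))
√(T(-5) + s(196/(-89))) = √(2*(-136 - 3*(-5))/(34 - 5) + 116*(196/(-89))) = √(2*(-136 + 15)/29 + 116*(196*(-1/89))) = √(2*(1/29)*(-121) + 116*(-196/89)) = √(-242/29 - 22736/89) = √(-680882/2581) = I*√1757356442/2581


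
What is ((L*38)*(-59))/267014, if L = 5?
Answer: -5605/133507 ≈ -0.041983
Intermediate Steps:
((L*38)*(-59))/267014 = ((5*38)*(-59))/267014 = (190*(-59))*(1/267014) = -11210*1/267014 = -5605/133507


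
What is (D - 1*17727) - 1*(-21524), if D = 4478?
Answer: 8275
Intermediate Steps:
(D - 1*17727) - 1*(-21524) = (4478 - 1*17727) - 1*(-21524) = (4478 - 17727) + 21524 = -13249 + 21524 = 8275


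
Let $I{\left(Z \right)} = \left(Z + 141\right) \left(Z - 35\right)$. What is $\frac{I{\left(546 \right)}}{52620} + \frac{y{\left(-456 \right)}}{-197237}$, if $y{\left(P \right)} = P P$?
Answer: $\frac{19433279063}{3459536980} \approx 5.6173$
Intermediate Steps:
$y{\left(P \right)} = P^{2}$
$I{\left(Z \right)} = \left(-35 + Z\right) \left(141 + Z\right)$ ($I{\left(Z \right)} = \left(141 + Z\right) \left(-35 + Z\right) = \left(-35 + Z\right) \left(141 + Z\right)$)
$\frac{I{\left(546 \right)}}{52620} + \frac{y{\left(-456 \right)}}{-197237} = \frac{-4935 + 546^{2} + 106 \cdot 546}{52620} + \frac{\left(-456\right)^{2}}{-197237} = \left(-4935 + 298116 + 57876\right) \frac{1}{52620} + 207936 \left(- \frac{1}{197237}\right) = 351057 \cdot \frac{1}{52620} - \frac{207936}{197237} = \frac{117019}{17540} - \frac{207936}{197237} = \frac{19433279063}{3459536980}$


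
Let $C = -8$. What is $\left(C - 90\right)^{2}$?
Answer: $9604$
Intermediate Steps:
$\left(C - 90\right)^{2} = \left(-8 - 90\right)^{2} = \left(-98\right)^{2} = 9604$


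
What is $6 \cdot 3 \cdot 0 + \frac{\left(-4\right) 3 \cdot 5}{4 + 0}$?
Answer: $-15$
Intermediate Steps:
$6 \cdot 3 \cdot 0 + \frac{\left(-4\right) 3 \cdot 5}{4 + 0} = 18 \cdot 0 + \frac{\left(-12\right) 5}{4} = 0 - 15 = -15$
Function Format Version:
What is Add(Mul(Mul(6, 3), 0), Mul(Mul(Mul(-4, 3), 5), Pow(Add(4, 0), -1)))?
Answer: -15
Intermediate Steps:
Add(Mul(Mul(6, 3), 0), Mul(Mul(Mul(-4, 3), 5), Pow(Add(4, 0), -1))) = Add(Mul(18, 0), Mul(Mul(-12, 5), Pow(4, -1))) = Add(0, Mul(-60, Rational(1, 4))) = Add(0, -15) = -15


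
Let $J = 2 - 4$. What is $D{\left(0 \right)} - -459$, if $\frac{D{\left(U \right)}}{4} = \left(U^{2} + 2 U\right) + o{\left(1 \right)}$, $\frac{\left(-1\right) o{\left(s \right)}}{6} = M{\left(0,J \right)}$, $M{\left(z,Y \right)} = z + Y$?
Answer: $507$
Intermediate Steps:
$J = -2$
$M{\left(z,Y \right)} = Y + z$
$o{\left(s \right)} = 12$ ($o{\left(s \right)} = - 6 \left(-2 + 0\right) = \left(-6\right) \left(-2\right) = 12$)
$D{\left(U \right)} = 48 + 4 U^{2} + 8 U$ ($D{\left(U \right)} = 4 \left(\left(U^{2} + 2 U\right) + 12\right) = 4 \left(12 + U^{2} + 2 U\right) = 48 + 4 U^{2} + 8 U$)
$D{\left(0 \right)} - -459 = \left(48 + 4 \cdot 0^{2} + 8 \cdot 0\right) - -459 = \left(48 + 4 \cdot 0 + 0\right) + 459 = \left(48 + 0 + 0\right) + 459 = 48 + 459 = 507$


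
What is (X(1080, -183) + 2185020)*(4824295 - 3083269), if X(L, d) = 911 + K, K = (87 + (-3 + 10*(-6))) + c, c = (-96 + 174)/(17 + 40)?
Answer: 72310330573446/19 ≈ 3.8058e+12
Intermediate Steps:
c = 26/19 (c = 78/57 = 78*(1/57) = 26/19 ≈ 1.3684)
K = 482/19 (K = (87 + (-3 + 10*(-6))) + 26/19 = (87 + (-3 - 60)) + 26/19 = (87 - 63) + 26/19 = 24 + 26/19 = 482/19 ≈ 25.368)
X(L, d) = 17791/19 (X(L, d) = 911 + 482/19 = 17791/19)
(X(1080, -183) + 2185020)*(4824295 - 3083269) = (17791/19 + 2185020)*(4824295 - 3083269) = (41533171/19)*1741026 = 72310330573446/19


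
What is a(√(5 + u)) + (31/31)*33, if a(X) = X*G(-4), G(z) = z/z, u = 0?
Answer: 33 + √5 ≈ 35.236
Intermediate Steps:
G(z) = 1
a(X) = X (a(X) = X*1 = X)
a(√(5 + u)) + (31/31)*33 = √(5 + 0) + (31/31)*33 = √5 + (31*(1/31))*33 = √5 + 1*33 = √5 + 33 = 33 + √5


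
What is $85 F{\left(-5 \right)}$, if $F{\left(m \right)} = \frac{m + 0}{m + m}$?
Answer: $\frac{85}{2} \approx 42.5$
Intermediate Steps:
$F{\left(m \right)} = \frac{1}{2}$ ($F{\left(m \right)} = \frac{m}{2 m} = m \frac{1}{2 m} = \frac{1}{2}$)
$85 F{\left(-5 \right)} = 85 \cdot \frac{1}{2} = \frac{85}{2}$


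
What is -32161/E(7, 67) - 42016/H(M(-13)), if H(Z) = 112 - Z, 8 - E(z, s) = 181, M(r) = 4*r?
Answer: -498591/7093 ≈ -70.293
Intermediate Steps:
E(z, s) = -173 (E(z, s) = 8 - 1*181 = 8 - 181 = -173)
-32161/E(7, 67) - 42016/H(M(-13)) = -32161/(-173) - 42016/(112 - 4*(-13)) = -32161*(-1/173) - 42016/(112 - 1*(-52)) = 32161/173 - 42016/(112 + 52) = 32161/173 - 42016/164 = 32161/173 - 42016*1/164 = 32161/173 - 10504/41 = -498591/7093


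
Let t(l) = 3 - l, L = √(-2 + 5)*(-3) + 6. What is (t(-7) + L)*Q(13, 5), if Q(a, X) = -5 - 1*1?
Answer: -96 + 18*√3 ≈ -64.823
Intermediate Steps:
Q(a, X) = -6 (Q(a, X) = -5 - 1 = -6)
L = 6 - 3*√3 (L = √3*(-3) + 6 = -3*√3 + 6 = 6 - 3*√3 ≈ 0.80385)
(t(-7) + L)*Q(13, 5) = ((3 - 1*(-7)) + (6 - 3*√3))*(-6) = ((3 + 7) + (6 - 3*√3))*(-6) = (10 + (6 - 3*√3))*(-6) = (16 - 3*√3)*(-6) = -96 + 18*√3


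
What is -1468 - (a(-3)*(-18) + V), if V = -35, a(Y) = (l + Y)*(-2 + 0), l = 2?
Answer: -1397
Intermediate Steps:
a(Y) = -4 - 2*Y (a(Y) = (2 + Y)*(-2 + 0) = (2 + Y)*(-2) = -4 - 2*Y)
-1468 - (a(-3)*(-18) + V) = -1468 - ((-4 - 2*(-3))*(-18) - 35) = -1468 - ((-4 + 6)*(-18) - 35) = -1468 - (2*(-18) - 35) = -1468 - (-36 - 35) = -1468 - 1*(-71) = -1468 + 71 = -1397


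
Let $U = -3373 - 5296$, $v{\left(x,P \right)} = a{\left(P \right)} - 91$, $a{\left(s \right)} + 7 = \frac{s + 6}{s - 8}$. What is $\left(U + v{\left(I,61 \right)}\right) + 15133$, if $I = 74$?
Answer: $\frac{337465}{53} \approx 6367.3$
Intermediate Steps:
$a{\left(s \right)} = -7 + \frac{6 + s}{-8 + s}$ ($a{\left(s \right)} = -7 + \frac{s + 6}{s - 8} = -7 + \frac{6 + s}{-8 + s}$)
$v{\left(x,P \right)} = -91 + \frac{2 \left(31 - 3 P\right)}{-8 + P}$ ($v{\left(x,P \right)} = \frac{2 \left(31 - 3 P\right)}{-8 + P} - 91 = -91 + \frac{2 \left(31 - 3 P\right)}{-8 + P}$)
$U = -8669$ ($U = -3373 - 5296 = -8669$)
$\left(U + v{\left(I,61 \right)}\right) + 15133 = \left(-8669 + \frac{790 - 5917}{-8 + 61}\right) + 15133 = \left(-8669 + \frac{790 - 5917}{53}\right) + 15133 = \left(-8669 + \frac{1}{53} \left(-5127\right)\right) + 15133 = \left(-8669 - \frac{5127}{53}\right) + 15133 = - \frac{464584}{53} + 15133 = \frac{337465}{53}$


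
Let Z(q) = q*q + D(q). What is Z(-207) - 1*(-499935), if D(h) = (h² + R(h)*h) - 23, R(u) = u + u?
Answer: 671308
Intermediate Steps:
R(u) = 2*u
D(h) = -23 + 3*h² (D(h) = (h² + (2*h)*h) - 23 = (h² + 2*h²) - 23 = 3*h² - 23 = -23 + 3*h²)
Z(q) = -23 + 4*q² (Z(q) = q*q + (-23 + 3*q²) = q² + (-23 + 3*q²) = -23 + 4*q²)
Z(-207) - 1*(-499935) = (-23 + 4*(-207)²) - 1*(-499935) = (-23 + 4*42849) + 499935 = (-23 + 171396) + 499935 = 171373 + 499935 = 671308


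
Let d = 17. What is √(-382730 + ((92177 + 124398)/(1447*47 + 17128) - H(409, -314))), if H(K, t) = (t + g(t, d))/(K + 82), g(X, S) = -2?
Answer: I*√668788132814186733231/41802267 ≈ 618.65*I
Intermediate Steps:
H(K, t) = (-2 + t)/(82 + K) (H(K, t) = (t - 2)/(K + 82) = (-2 + t)/(82 + K))
√(-382730 + ((92177 + 124398)/(1447*47 + 17128) - H(409, -314))) = √(-382730 + ((92177 + 124398)/(1447*47 + 17128) - (-2 - 314)/(82 + 409))) = √(-382730 + (216575/(68009 + 17128) - (-316)/491)) = √(-382730 + (216575/85137 - (-316)/491)) = √(-382730 + (216575*(1/85137) - 1*(-316/491))) = √(-382730 + (216575/85137 + 316/491)) = √(-382730 + 133241617/41802267) = √(-15998848407293/41802267) = I*√668788132814186733231/41802267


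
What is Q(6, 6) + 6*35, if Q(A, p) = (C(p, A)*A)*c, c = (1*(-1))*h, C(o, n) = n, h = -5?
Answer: 390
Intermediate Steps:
c = 5 (c = (1*(-1))*(-5) = -1*(-5) = 5)
Q(A, p) = 5*A**2 (Q(A, p) = (A*A)*5 = A**2*5 = 5*A**2)
Q(6, 6) + 6*35 = 5*6**2 + 6*35 = 5*36 + 210 = 180 + 210 = 390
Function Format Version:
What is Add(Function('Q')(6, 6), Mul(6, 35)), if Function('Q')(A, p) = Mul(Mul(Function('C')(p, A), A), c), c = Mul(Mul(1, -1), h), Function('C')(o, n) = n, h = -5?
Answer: 390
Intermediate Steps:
c = 5 (c = Mul(Mul(1, -1), -5) = Mul(-1, -5) = 5)
Function('Q')(A, p) = Mul(5, Pow(A, 2)) (Function('Q')(A, p) = Mul(Mul(A, A), 5) = Mul(Pow(A, 2), 5) = Mul(5, Pow(A, 2)))
Add(Function('Q')(6, 6), Mul(6, 35)) = Add(Mul(5, Pow(6, 2)), Mul(6, 35)) = Add(Mul(5, 36), 210) = Add(180, 210) = 390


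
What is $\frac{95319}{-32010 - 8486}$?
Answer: $- \frac{95319}{40496} \approx -2.3538$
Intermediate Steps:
$\frac{95319}{-32010 - 8486} = \frac{95319}{-40496} = 95319 \left(- \frac{1}{40496}\right) = - \frac{95319}{40496}$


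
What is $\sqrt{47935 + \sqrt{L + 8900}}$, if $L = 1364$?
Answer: $\sqrt{47935 + 2 \sqrt{2566}} \approx 219.17$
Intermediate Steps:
$\sqrt{47935 + \sqrt{L + 8900}} = \sqrt{47935 + \sqrt{1364 + 8900}} = \sqrt{47935 + \sqrt{10264}} = \sqrt{47935 + 2 \sqrt{2566}}$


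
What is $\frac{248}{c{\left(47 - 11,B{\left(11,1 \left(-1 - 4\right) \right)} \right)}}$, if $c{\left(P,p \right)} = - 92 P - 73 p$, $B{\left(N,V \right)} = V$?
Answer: $- \frac{248}{2947} \approx -0.084153$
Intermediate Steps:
$\frac{248}{c{\left(47 - 11,B{\left(11,1 \left(-1 - 4\right) \right)} \right)}} = \frac{248}{- 92 \left(47 - 11\right) - 73 \cdot 1 \left(-1 - 4\right)} = \frac{248}{\left(-92\right) 36 - 73 \cdot 1 \left(-5\right)} = \frac{248}{-3312 - -365} = \frac{248}{-3312 + 365} = \frac{248}{-2947} = 248 \left(- \frac{1}{2947}\right) = - \frac{248}{2947}$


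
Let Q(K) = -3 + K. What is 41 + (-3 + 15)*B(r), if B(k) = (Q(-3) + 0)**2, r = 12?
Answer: 473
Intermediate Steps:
B(k) = 36 (B(k) = ((-3 - 3) + 0)**2 = (-6 + 0)**2 = (-6)**2 = 36)
41 + (-3 + 15)*B(r) = 41 + (-3 + 15)*36 = 41 + 12*36 = 41 + 432 = 473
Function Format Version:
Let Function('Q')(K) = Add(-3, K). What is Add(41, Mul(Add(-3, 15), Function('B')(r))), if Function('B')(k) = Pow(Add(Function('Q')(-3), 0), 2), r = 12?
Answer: 473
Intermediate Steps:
Function('B')(k) = 36 (Function('B')(k) = Pow(Add(Add(-3, -3), 0), 2) = Pow(Add(-6, 0), 2) = Pow(-6, 2) = 36)
Add(41, Mul(Add(-3, 15), Function('B')(r))) = Add(41, Mul(Add(-3, 15), 36)) = Add(41, Mul(12, 36)) = Add(41, 432) = 473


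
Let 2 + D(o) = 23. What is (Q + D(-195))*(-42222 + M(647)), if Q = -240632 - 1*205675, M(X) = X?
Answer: 18554340450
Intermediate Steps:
D(o) = 21 (D(o) = -2 + 23 = 21)
Q = -446307 (Q = -240632 - 205675 = -446307)
(Q + D(-195))*(-42222 + M(647)) = (-446307 + 21)*(-42222 + 647) = -446286*(-41575) = 18554340450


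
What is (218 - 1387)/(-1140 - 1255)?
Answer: 1169/2395 ≈ 0.48810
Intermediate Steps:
(218 - 1387)/(-1140 - 1255) = -1169/(-2395) = -1169*(-1/2395) = 1169/2395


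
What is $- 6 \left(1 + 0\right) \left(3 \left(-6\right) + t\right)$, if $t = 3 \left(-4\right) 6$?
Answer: $540$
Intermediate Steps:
$t = -72$ ($t = \left(-12\right) 6 = -72$)
$- 6 \left(1 + 0\right) \left(3 \left(-6\right) + t\right) = - 6 \left(1 + 0\right) \left(3 \left(-6\right) - 72\right) = \left(-6\right) 1 \left(-18 - 72\right) = \left(-6\right) \left(-90\right) = 540$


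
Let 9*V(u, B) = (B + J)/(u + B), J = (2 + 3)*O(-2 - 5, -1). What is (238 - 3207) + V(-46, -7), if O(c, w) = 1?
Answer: -1416211/477 ≈ -2969.0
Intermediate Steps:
J = 5 (J = (2 + 3)*1 = 5*1 = 5)
V(u, B) = (5 + B)/(9*(B + u)) (V(u, B) = ((B + 5)/(u + B))/9 = ((5 + B)/(B + u))/9 = (5 + B)/(9*(B + u)))
(238 - 3207) + V(-46, -7) = (238 - 3207) + (5 - 7)/(9*(-7 - 46)) = -2969 + (1/9)*(-2)/(-53) = -2969 + (1/9)*(-1/53)*(-2) = -2969 + 2/477 = -1416211/477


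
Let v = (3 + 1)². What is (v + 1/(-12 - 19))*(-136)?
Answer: -67320/31 ≈ -2171.6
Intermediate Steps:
v = 16 (v = 4² = 16)
(v + 1/(-12 - 19))*(-136) = (16 + 1/(-12 - 19))*(-136) = (16 + 1/(-31))*(-136) = (16 - 1/31)*(-136) = (495/31)*(-136) = -67320/31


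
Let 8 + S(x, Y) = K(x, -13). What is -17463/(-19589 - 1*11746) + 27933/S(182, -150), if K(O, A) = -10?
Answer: -97218469/62670 ≈ -1551.3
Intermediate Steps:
S(x, Y) = -18 (S(x, Y) = -8 - 10 = -18)
-17463/(-19589 - 1*11746) + 27933/S(182, -150) = -17463/(-19589 - 1*11746) + 27933/(-18) = -17463/(-19589 - 11746) + 27933*(-1/18) = -17463/(-31335) - 9311/6 = -17463*(-1/31335) - 9311/6 = 5821/10445 - 9311/6 = -97218469/62670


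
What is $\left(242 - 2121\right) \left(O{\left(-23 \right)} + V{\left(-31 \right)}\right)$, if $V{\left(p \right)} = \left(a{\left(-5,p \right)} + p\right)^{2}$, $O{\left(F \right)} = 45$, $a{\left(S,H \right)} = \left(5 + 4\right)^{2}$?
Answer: $-4782055$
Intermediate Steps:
$a{\left(S,H \right)} = 81$ ($a{\left(S,H \right)} = 9^{2} = 81$)
$V{\left(p \right)} = \left(81 + p\right)^{2}$
$\left(242 - 2121\right) \left(O{\left(-23 \right)} + V{\left(-31 \right)}\right) = \left(242 - 2121\right) \left(45 + \left(81 - 31\right)^{2}\right) = - 1879 \left(45 + 50^{2}\right) = - 1879 \left(45 + 2500\right) = \left(-1879\right) 2545 = -4782055$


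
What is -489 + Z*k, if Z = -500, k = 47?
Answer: -23989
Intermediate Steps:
-489 + Z*k = -489 - 500*47 = -489 - 23500 = -23989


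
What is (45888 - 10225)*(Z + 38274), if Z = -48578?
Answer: -367471552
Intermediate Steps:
(45888 - 10225)*(Z + 38274) = (45888 - 10225)*(-48578 + 38274) = 35663*(-10304) = -367471552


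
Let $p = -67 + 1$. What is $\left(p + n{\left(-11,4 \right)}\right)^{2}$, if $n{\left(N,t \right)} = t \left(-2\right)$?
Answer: $5476$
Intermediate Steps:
$p = -66$
$n{\left(N,t \right)} = - 2 t$
$\left(p + n{\left(-11,4 \right)}\right)^{2} = \left(-66 - 8\right)^{2} = \left(-74\right)^{2} = 5476$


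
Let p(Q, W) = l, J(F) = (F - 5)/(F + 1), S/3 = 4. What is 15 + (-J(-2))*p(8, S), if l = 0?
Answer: 15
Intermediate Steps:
S = 12 (S = 3*4 = 12)
J(F) = (-5 + F)/(1 + F)
p(Q, W) = 0
15 + (-J(-2))*p(8, S) = 15 - (-5 - 2)/(1 - 2)*0 = 15 - (-7)/(-1)*0 = 15 - (-1)*(-7)*0 = 15 - 1*7*0 = 15 - 7*0 = 15 + 0 = 15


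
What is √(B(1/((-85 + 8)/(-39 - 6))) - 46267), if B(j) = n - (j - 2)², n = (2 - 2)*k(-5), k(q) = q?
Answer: 2*I*√68582231/77 ≈ 215.1*I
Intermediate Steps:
n = 0 (n = (2 - 2)*(-5) = 0*(-5) = 0)
B(j) = -(-2 + j)² (B(j) = 0 - (j - 2)² = 0 - (-2 + j)² = -(-2 + j)²)
√(B(1/((-85 + 8)/(-39 - 6))) - 46267) = √(-(-2 + 1/((-85 + 8)/(-39 - 6)))² - 46267) = √(-(-2 + 1/(-77/(-45)))² - 46267) = √(-(-2 + 1/(-77*(-1/45)))² - 46267) = √(-(-2 + 1/(77/45))² - 46267) = √(-(-2 + 45/77)² - 46267) = √(-(-109/77)² - 46267) = √(-1*11881/5929 - 46267) = √(-11881/5929 - 46267) = √(-274328924/5929) = 2*I*√68582231/77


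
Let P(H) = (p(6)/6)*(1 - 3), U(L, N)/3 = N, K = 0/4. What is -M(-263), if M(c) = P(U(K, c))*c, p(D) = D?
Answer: -526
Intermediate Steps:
K = 0 (K = 0*(¼) = 0)
U(L, N) = 3*N
P(H) = -2 (P(H) = (6/6)*(1 - 3) = (6*(⅙))*(-2) = 1*(-2) = -2)
M(c) = -2*c
-M(-263) = -(-2)*(-263) = -1*526 = -526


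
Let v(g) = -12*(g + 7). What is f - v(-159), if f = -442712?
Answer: -444536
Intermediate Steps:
v(g) = -84 - 12*g (v(g) = -12*(7 + g) = -84 - 12*g)
f - v(-159) = -442712 - (-84 - 12*(-159)) = -442712 - (-84 + 1908) = -442712 - 1*1824 = -442712 - 1824 = -444536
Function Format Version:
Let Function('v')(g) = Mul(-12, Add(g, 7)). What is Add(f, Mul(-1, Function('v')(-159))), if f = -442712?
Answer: -444536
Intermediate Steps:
Function('v')(g) = Add(-84, Mul(-12, g)) (Function('v')(g) = Mul(-12, Add(7, g)) = Add(-84, Mul(-12, g)))
Add(f, Mul(-1, Function('v')(-159))) = Add(-442712, Mul(-1, Add(-84, Mul(-12, -159)))) = Add(-442712, Mul(-1, Add(-84, 1908))) = Add(-442712, Mul(-1, 1824)) = Add(-442712, -1824) = -444536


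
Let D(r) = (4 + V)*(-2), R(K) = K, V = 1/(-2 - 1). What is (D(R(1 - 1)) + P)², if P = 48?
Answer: 14884/9 ≈ 1653.8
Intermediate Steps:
V = -⅓ (V = 1/(-3) = -⅓ ≈ -0.33333)
D(r) = -22/3 (D(r) = (4 - ⅓)*(-2) = (11/3)*(-2) = -22/3)
(D(R(1 - 1)) + P)² = (-22/3 + 48)² = (122/3)² = 14884/9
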